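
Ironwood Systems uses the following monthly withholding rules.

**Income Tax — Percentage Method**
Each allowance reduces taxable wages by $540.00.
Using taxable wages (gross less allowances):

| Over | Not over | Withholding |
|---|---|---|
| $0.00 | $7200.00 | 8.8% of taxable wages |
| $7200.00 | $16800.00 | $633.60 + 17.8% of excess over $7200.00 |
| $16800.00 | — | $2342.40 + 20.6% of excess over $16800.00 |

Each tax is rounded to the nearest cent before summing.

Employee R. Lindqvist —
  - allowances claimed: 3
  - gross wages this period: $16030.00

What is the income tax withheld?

Income Tax: taxable = $16030.00 − 3×$540.00 = $14410.00
  $633.60 + 17.8% × ($14410.00 − $7200.00) = $633.60 + 17.8% × $7210.00 = $1916.98

$1916.98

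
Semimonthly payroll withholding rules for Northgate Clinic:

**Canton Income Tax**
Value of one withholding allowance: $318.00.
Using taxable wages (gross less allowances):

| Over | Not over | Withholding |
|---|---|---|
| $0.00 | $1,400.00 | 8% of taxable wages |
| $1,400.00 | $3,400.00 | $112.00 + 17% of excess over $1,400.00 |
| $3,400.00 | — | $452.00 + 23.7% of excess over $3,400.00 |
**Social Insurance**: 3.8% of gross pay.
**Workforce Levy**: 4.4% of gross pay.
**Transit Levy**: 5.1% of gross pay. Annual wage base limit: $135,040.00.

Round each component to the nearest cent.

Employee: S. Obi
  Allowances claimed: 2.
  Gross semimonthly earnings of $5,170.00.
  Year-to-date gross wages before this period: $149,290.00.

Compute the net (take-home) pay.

$4,025.30

Canton Income Tax: taxable = $5,170.00 − 2×$318.00 = $4,534.00
  $452.00 + 23.7% × ($4,534.00 − $3,400.00) = $452.00 + 23.7% × $1,134.00 = $720.76
Social Insurance: 3.8% × $5,170.00 = $196.46
Workforce Levy: 4.4% × $5,170.00 = $227.48
Transit Levy: YTD $149,290.00 ≥ cap $135,040.00 → $0.00
Total withheld: $720.76 + $196.46 + $227.48 + $0.00 = $1,144.70
Net pay: $5,170.00 − $1,144.70 = $4,025.30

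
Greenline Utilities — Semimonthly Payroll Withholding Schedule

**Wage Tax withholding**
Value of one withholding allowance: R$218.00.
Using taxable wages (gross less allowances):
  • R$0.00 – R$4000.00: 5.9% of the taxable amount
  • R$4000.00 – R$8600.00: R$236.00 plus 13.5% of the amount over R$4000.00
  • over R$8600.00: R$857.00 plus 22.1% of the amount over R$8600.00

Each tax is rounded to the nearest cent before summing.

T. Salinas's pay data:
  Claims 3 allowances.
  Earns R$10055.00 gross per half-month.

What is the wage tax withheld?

R$1034.02

Wage Tax: taxable = R$10055.00 − 3×R$218.00 = R$9401.00
  R$857.00 + 22.1% × (R$9401.00 − R$8600.00) = R$857.00 + 22.1% × R$801.00 = R$1034.02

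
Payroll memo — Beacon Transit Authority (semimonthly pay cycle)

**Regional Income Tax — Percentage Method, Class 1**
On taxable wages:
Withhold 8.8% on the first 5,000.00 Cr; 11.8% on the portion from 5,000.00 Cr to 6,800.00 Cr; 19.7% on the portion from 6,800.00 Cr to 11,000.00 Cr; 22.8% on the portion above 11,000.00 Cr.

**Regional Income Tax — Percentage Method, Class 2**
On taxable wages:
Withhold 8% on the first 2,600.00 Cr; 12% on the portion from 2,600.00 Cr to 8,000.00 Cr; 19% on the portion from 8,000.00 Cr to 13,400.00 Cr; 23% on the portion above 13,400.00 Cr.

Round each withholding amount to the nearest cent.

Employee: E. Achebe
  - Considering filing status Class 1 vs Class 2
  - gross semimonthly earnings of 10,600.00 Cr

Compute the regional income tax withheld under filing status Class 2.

1,350.00 Cr

Regional Income Tax (Class 2): taxable = 10,600.00 Cr
  856.00 Cr + 19% × (10,600.00 Cr − 8,000.00 Cr) = 856.00 Cr + 19% × 2,600.00 Cr = 1,350.00 Cr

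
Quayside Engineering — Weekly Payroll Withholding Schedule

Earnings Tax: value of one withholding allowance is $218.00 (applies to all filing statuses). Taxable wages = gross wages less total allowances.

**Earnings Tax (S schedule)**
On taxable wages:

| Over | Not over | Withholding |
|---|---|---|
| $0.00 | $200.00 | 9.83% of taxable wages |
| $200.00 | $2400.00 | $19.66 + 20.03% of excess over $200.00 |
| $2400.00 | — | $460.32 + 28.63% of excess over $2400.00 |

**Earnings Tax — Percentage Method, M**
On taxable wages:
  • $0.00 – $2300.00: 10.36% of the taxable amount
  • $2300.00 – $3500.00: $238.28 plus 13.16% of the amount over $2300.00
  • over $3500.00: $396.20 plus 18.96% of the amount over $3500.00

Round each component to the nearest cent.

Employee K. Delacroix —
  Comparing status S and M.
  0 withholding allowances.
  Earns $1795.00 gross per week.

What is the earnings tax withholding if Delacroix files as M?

$185.96

Earnings Tax (M): taxable = $1795.00
  10.36% × $1795.00 = $185.96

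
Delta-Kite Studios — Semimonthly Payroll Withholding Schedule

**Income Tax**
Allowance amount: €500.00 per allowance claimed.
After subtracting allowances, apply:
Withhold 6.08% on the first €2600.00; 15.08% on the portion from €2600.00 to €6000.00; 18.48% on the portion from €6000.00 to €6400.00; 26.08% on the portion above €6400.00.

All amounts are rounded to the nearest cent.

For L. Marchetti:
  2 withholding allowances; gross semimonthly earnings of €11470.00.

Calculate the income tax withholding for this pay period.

Income Tax: taxable = €11470.00 − 2×€500.00 = €10470.00
  €744.72 + 26.08% × (€10470.00 − €6400.00) = €744.72 + 26.08% × €4070.00 = €1806.18

€1806.18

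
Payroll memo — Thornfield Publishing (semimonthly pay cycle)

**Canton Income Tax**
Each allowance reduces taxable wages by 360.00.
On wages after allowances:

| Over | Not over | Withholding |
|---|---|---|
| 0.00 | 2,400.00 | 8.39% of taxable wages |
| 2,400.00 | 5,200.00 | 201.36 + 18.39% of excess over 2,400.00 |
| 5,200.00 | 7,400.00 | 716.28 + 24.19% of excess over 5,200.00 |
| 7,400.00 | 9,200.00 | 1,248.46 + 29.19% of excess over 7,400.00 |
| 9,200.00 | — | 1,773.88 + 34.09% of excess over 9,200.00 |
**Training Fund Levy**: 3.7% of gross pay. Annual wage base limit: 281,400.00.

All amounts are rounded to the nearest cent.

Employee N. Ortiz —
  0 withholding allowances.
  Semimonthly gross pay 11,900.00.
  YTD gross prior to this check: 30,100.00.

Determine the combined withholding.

Canton Income Tax: taxable = 11,900.00
  1,773.88 + 34.09% × (11,900.00 − 9,200.00) = 1,773.88 + 34.09% × 2,700.00 = 2,694.31
Training Fund Levy: 3.7% × 11,900.00 = 440.30
Total: 2,694.31 + 440.30 = 3,134.61

3,134.61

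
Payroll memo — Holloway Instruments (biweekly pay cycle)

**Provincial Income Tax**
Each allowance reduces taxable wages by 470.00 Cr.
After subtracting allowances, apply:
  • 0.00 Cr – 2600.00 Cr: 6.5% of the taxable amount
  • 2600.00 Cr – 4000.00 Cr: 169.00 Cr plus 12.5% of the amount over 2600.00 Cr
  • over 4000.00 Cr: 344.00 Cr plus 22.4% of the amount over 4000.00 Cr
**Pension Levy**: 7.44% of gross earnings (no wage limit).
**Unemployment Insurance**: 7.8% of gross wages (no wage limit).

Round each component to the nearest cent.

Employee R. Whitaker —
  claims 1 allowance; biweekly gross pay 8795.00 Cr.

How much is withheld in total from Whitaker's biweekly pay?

Provincial Income Tax: taxable = 8795.00 Cr − 1×470.00 Cr = 8325.00 Cr
  344.00 Cr + 22.4% × (8325.00 Cr − 4000.00 Cr) = 344.00 Cr + 22.4% × 4325.00 Cr = 1312.80 Cr
Pension Levy: 7.44% × 8795.00 Cr = 654.35 Cr
Unemployment Insurance: 7.8% × 8795.00 Cr = 686.01 Cr
Total: 1312.80 Cr + 654.35 Cr + 686.01 Cr = 2653.16 Cr

2653.16 Cr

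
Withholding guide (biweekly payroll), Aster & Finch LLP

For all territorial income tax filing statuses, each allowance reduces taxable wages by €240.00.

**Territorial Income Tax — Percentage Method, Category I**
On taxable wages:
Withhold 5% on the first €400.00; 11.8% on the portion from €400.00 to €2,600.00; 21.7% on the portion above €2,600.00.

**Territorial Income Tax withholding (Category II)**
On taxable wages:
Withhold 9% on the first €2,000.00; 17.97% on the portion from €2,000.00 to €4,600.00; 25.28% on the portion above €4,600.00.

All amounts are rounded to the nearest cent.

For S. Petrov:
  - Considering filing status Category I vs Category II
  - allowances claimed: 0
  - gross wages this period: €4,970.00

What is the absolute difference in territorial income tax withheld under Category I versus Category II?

€53.13

Territorial Income Tax (Category I): taxable = €4,970.00
  €279.60 + 21.7% × (€4,970.00 − €2,600.00) = €279.60 + 21.7% × €2,370.00 = €793.89
Territorial Income Tax (Category II): taxable = €4,970.00
  €647.22 + 25.28% × (€4,970.00 − €4,600.00) = €647.22 + 25.28% × €370.00 = €740.76
Difference: |€793.89 − €740.76| = €53.13 (higher under Category I)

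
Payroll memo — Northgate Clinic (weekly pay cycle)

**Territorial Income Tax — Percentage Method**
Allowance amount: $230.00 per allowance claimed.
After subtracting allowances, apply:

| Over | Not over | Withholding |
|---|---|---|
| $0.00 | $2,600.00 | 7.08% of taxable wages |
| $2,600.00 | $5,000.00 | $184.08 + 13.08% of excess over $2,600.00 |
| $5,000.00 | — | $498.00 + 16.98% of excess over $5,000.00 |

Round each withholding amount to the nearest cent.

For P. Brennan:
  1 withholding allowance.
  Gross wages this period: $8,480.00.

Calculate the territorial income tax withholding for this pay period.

Territorial Income Tax: taxable = $8,480.00 − 1×$230.00 = $8,250.00
  $498.00 + 16.98% × ($8,250.00 − $5,000.00) = $498.00 + 16.98% × $3,250.00 = $1,049.85

$1,049.85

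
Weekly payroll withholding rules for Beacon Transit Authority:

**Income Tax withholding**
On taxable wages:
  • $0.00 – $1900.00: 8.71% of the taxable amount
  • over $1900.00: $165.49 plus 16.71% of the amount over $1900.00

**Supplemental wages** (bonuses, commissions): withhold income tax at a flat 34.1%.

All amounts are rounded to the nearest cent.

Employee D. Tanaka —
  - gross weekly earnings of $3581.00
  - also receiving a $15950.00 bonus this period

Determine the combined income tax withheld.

$5885.34

Income Tax: taxable = $3581.00
  $165.49 + 16.71% × ($3581.00 − $1900.00) = $165.49 + 16.71% × $1681.00 = $446.39
Supplemental (34.1% flat on bonus): 34.1% × $15950.00 = $5438.95
Total income tax: $446.39 + $5438.95 = $5885.34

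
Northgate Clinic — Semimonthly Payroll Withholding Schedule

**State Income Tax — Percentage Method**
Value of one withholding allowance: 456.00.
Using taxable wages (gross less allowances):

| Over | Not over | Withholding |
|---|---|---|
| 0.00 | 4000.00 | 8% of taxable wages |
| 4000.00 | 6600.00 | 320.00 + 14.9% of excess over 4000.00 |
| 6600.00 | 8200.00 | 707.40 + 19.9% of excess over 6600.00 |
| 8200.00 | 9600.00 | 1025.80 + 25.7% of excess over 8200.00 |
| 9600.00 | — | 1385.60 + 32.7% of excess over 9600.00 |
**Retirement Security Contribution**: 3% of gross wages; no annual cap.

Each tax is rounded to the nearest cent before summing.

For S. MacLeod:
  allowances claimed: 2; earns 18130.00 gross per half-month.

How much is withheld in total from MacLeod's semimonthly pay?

4420.59

State Income Tax: taxable = 18130.00 − 2×456.00 = 17218.00
  1385.60 + 32.7% × (17218.00 − 9600.00) = 1385.60 + 32.7% × 7618.00 = 3876.69
Retirement Security Contribution: 3% × 18130.00 = 543.90
Total: 3876.69 + 543.90 = 4420.59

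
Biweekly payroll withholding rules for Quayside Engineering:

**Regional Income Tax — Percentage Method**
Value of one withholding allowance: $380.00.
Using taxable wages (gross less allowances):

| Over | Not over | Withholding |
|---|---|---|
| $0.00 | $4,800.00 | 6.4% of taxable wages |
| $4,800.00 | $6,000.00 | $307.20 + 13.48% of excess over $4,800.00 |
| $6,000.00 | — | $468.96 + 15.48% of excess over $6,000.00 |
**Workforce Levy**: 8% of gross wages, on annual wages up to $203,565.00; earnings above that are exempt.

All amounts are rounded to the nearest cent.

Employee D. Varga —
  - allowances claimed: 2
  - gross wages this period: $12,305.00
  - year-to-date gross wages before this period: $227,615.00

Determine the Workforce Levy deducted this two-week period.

Workforce Levy: YTD $227,615.00 ≥ cap $203,565.00 → $0.00

$0.00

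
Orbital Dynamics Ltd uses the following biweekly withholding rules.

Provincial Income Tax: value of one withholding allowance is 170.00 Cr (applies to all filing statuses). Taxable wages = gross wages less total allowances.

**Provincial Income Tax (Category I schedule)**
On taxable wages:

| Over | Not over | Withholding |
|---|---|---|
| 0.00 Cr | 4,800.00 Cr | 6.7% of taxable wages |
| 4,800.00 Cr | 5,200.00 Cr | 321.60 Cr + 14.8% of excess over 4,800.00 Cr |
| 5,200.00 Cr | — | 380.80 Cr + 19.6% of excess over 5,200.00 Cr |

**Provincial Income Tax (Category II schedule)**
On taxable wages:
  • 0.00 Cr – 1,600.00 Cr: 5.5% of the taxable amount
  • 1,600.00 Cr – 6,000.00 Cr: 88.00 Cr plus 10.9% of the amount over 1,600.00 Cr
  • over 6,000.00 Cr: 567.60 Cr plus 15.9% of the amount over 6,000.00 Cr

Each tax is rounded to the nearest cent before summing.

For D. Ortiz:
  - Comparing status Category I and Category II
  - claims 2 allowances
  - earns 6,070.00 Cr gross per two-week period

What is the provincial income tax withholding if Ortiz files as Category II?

538.17 Cr

Provincial Income Tax (Category II): taxable = 6,070.00 Cr − 2×170.00 Cr = 5,730.00 Cr
  88.00 Cr + 10.9% × (5,730.00 Cr − 1,600.00 Cr) = 88.00 Cr + 10.9% × 4,130.00 Cr = 538.17 Cr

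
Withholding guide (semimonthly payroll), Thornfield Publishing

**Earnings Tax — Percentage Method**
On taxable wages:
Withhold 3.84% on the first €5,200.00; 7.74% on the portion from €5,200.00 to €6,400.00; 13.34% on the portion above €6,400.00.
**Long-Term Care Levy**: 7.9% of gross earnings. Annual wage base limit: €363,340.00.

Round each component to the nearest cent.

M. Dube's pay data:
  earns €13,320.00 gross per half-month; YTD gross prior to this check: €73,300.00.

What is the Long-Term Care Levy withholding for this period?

€1,052.28

Long-Term Care Levy: 7.9% × €13,320.00 = €1,052.28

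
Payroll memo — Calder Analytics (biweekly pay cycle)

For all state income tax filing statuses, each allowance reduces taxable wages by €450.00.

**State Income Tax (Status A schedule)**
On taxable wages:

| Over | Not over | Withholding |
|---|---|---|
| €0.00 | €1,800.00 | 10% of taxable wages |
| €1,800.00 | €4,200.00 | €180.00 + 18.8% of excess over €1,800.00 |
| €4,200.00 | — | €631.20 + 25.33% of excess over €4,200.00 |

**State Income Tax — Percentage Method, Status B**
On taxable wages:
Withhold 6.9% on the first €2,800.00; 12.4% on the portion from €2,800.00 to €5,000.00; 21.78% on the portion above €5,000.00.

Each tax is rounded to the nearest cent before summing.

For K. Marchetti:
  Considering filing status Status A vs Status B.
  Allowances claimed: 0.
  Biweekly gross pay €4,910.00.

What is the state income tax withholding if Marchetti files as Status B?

€454.84

State Income Tax (Status B): taxable = €4,910.00
  €193.20 + 12.4% × (€4,910.00 − €2,800.00) = €193.20 + 12.4% × €2,110.00 = €454.84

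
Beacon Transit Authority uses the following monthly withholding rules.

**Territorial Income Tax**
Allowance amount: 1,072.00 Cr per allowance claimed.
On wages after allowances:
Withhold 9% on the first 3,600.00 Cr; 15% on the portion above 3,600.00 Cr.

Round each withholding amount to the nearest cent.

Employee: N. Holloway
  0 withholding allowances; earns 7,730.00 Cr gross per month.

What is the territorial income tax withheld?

Territorial Income Tax: taxable = 7,730.00 Cr
  324.00 Cr + 15% × (7,730.00 Cr − 3,600.00 Cr) = 324.00 Cr + 15% × 4,130.00 Cr = 943.50 Cr

943.50 Cr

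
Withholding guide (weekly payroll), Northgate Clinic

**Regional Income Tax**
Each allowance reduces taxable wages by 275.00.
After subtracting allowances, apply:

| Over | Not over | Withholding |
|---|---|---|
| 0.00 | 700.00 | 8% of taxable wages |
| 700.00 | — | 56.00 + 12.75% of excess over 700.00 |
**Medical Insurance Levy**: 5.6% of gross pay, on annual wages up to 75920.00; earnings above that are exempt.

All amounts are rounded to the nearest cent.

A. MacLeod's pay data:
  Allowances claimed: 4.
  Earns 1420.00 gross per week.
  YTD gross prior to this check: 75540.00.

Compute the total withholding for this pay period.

Regional Income Tax: taxable = 1420.00 − 4×275.00 = 320.00
  8% × 320.00 = 25.60
Medical Insurance Levy: cap 75920.00 − YTD 75540.00 = 380.00 subject; 5.6% × 380.00 = 21.28
Total: 25.60 + 21.28 = 46.88

46.88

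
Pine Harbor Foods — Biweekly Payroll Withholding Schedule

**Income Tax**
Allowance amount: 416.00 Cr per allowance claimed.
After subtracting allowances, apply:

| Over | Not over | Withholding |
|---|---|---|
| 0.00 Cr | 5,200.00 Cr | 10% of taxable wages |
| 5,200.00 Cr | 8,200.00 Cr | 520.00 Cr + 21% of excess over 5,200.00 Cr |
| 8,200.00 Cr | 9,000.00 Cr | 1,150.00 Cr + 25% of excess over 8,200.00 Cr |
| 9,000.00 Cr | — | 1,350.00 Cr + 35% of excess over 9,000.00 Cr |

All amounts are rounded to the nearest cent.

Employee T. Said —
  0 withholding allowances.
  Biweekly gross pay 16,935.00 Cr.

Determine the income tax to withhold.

Income Tax: taxable = 16,935.00 Cr
  1,350.00 Cr + 35% × (16,935.00 Cr − 9,000.00 Cr) = 1,350.00 Cr + 35% × 7,935.00 Cr = 4,127.25 Cr

4,127.25 Cr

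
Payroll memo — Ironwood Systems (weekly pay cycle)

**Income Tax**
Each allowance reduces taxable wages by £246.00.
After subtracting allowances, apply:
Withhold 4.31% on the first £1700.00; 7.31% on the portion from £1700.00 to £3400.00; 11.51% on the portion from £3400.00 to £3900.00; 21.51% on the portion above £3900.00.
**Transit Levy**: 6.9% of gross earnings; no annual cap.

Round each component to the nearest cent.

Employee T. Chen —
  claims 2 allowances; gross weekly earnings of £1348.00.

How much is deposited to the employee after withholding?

£1218.10

Income Tax: taxable = £1348.00 − 2×£246.00 = £856.00
  4.31% × £856.00 = £36.89
Transit Levy: 6.9% × £1348.00 = £93.01
Total withheld: £36.89 + £93.01 = £129.90
Net pay: £1348.00 − £129.90 = £1218.10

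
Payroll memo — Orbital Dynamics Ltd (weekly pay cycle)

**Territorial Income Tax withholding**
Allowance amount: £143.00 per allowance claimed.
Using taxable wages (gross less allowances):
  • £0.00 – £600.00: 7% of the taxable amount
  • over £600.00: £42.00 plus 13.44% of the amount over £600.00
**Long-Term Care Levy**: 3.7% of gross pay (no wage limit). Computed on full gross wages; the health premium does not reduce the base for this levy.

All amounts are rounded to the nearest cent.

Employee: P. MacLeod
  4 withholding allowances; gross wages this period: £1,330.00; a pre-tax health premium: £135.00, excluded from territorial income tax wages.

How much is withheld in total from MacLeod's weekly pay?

£94.30

Territorial Income Tax: taxable = £1,330.00 − £135.00 − 4×£143.00 = £623.00
  £42.00 + 13.44% × (£623.00 − £600.00) = £42.00 + 13.44% × £23.00 = £45.09
Long-Term Care Levy: 3.7% × £1,330.00 = £49.21
Total: £45.09 + £49.21 = £94.30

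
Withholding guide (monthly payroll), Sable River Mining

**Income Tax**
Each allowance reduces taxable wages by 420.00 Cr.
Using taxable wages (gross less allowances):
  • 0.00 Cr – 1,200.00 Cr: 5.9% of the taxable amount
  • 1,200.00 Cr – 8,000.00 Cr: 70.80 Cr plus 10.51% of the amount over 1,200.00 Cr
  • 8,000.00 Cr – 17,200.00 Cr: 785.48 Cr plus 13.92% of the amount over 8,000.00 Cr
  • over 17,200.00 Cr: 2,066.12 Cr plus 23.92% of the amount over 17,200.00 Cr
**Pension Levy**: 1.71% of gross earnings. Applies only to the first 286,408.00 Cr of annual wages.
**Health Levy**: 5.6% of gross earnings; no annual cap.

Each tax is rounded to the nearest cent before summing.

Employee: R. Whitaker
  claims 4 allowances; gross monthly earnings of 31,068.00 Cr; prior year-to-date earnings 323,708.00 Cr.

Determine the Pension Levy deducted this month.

0.00 Cr

Pension Levy: YTD 323,708.00 Cr ≥ cap 286,408.00 Cr → 0.00 Cr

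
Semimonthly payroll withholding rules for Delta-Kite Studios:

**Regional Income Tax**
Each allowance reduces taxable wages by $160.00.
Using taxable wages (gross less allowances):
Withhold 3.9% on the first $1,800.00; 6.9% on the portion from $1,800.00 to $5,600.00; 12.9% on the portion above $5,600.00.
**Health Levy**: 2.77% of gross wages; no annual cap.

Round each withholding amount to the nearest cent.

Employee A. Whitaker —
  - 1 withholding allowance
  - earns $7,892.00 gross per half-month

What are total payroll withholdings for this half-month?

Regional Income Tax: taxable = $7,892.00 − 1×$160.00 = $7,732.00
  $332.40 + 12.9% × ($7,732.00 − $5,600.00) = $332.40 + 12.9% × $2,132.00 = $607.43
Health Levy: 2.77% × $7,892.00 = $218.61
Total: $607.43 + $218.61 = $826.04

$826.04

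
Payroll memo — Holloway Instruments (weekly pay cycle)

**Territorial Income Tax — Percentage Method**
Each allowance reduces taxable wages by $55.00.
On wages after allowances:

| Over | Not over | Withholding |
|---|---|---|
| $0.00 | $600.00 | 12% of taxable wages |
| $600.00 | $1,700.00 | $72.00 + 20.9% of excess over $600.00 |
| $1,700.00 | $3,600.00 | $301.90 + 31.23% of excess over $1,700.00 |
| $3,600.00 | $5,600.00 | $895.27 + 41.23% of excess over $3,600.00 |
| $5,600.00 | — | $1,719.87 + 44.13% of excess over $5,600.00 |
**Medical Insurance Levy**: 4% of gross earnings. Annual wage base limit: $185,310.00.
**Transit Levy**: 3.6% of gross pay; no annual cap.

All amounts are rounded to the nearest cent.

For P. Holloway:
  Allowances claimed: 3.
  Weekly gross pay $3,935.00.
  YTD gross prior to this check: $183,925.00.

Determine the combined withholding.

$1,162.42

Territorial Income Tax: taxable = $3,935.00 − 3×$55.00 = $3,770.00
  $895.27 + 41.23% × ($3,770.00 − $3,600.00) = $895.27 + 41.23% × $170.00 = $965.36
Medical Insurance Levy: cap $185,310.00 − YTD $183,925.00 = $1,385.00 subject; 4% × $1,385.00 = $55.40
Transit Levy: 3.6% × $3,935.00 = $141.66
Total: $965.36 + $55.40 + $141.66 = $1,162.42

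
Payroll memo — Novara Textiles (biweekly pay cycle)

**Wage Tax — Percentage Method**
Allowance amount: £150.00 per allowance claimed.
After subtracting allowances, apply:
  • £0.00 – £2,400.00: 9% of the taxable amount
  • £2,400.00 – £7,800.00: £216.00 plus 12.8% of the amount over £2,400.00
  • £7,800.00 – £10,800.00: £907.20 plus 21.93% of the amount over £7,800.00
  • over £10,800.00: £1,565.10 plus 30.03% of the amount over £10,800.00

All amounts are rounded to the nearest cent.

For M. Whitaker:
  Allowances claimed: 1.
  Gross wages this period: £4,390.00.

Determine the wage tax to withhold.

Wage Tax: taxable = £4,390.00 − 1×£150.00 = £4,240.00
  £216.00 + 12.8% × (£4,240.00 − £2,400.00) = £216.00 + 12.8% × £1,840.00 = £451.52

£451.52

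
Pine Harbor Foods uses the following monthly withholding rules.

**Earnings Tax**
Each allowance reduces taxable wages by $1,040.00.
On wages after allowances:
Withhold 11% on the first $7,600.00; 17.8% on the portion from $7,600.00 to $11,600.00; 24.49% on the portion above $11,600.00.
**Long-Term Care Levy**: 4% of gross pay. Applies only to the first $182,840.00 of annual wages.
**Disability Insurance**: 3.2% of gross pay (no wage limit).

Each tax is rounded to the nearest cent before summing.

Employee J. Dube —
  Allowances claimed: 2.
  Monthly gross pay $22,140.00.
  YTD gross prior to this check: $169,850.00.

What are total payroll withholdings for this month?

$4,847.93

Earnings Tax: taxable = $22,140.00 − 2×$1,040.00 = $20,060.00
  $1,548.00 + 24.49% × ($20,060.00 − $11,600.00) = $1,548.00 + 24.49% × $8,460.00 = $3,619.85
Long-Term Care Levy: cap $182,840.00 − YTD $169,850.00 = $12,990.00 subject; 4% × $12,990.00 = $519.60
Disability Insurance: 3.2% × $22,140.00 = $708.48
Total: $3,619.85 + $519.60 + $708.48 = $4,847.93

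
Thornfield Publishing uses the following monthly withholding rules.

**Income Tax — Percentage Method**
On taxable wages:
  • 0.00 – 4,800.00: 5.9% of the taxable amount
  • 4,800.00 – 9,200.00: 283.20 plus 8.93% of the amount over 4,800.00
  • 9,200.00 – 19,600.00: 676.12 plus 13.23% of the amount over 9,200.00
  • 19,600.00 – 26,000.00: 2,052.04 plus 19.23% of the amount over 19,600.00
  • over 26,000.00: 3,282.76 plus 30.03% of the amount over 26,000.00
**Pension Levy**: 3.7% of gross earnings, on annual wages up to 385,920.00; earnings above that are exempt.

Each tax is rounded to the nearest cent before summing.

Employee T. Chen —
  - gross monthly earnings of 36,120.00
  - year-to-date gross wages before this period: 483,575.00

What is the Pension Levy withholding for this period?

Pension Levy: YTD 483,575.00 ≥ cap 385,920.00 → 0.00

0.00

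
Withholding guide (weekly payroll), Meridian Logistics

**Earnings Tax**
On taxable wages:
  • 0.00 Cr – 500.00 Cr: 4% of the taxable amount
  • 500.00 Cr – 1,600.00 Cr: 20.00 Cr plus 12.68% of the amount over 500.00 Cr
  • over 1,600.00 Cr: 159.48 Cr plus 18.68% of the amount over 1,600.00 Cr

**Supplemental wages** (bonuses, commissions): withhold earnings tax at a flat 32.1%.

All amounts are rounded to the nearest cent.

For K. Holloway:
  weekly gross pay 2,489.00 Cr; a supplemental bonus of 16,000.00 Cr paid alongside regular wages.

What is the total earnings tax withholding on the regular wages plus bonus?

5,461.55 Cr

Earnings Tax: taxable = 2,489.00 Cr
  159.48 Cr + 18.68% × (2,489.00 Cr − 1,600.00 Cr) = 159.48 Cr + 18.68% × 889.00 Cr = 325.55 Cr
Supplemental (32.1% flat on bonus): 32.1% × 16,000.00 Cr = 5,136.00 Cr
Total earnings tax: 325.55 Cr + 5,136.00 Cr = 5,461.55 Cr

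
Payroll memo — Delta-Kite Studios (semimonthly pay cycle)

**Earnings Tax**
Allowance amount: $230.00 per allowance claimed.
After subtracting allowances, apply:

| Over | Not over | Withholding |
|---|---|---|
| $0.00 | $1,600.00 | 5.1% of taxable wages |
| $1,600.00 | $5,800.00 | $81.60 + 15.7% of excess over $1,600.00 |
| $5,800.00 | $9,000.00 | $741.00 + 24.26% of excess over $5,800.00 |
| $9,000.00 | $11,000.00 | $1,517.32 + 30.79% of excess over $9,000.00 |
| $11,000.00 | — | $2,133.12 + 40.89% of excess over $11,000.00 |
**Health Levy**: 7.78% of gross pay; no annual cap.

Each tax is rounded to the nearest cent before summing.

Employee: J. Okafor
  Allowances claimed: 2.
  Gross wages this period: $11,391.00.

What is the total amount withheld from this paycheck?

$2,998.09

Earnings Tax: taxable = $11,391.00 − 2×$230.00 = $10,931.00
  $1,517.32 + 30.79% × ($10,931.00 − $9,000.00) = $1,517.32 + 30.79% × $1,931.00 = $2,111.87
Health Levy: 7.78% × $11,391.00 = $886.22
Total: $2,111.87 + $886.22 = $2,998.09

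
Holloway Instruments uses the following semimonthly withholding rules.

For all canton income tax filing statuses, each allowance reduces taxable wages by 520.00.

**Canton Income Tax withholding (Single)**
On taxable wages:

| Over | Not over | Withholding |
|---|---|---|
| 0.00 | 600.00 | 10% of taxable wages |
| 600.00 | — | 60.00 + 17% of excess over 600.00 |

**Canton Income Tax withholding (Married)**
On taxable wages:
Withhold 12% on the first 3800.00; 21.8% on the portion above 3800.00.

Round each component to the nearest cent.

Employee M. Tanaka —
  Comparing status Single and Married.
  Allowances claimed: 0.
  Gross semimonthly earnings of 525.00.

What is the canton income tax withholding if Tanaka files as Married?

Canton Income Tax (Married): taxable = 525.00
  12% × 525.00 = 63.00

63.00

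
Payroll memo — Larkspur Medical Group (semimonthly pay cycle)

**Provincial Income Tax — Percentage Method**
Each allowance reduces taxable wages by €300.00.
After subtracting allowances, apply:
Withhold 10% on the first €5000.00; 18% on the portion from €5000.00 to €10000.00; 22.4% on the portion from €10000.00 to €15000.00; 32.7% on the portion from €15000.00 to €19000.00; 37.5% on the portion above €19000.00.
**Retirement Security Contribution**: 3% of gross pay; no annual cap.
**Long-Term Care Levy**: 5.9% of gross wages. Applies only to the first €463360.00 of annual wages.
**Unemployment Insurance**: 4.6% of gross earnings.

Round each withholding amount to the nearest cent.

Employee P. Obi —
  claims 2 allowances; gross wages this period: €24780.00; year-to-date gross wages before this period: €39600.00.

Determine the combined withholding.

€9115.80

Provincial Income Tax: taxable = €24780.00 − 2×€300.00 = €24180.00
  €3828.00 + 37.5% × (€24180.00 − €19000.00) = €3828.00 + 37.5% × €5180.00 = €5770.50
Retirement Security Contribution: 3% × €24780.00 = €743.40
Long-Term Care Levy: 5.9% × €24780.00 = €1462.02
Unemployment Insurance: 4.6% × €24780.00 = €1139.88
Total: €5770.50 + €743.40 + €1462.02 + €1139.88 = €9115.80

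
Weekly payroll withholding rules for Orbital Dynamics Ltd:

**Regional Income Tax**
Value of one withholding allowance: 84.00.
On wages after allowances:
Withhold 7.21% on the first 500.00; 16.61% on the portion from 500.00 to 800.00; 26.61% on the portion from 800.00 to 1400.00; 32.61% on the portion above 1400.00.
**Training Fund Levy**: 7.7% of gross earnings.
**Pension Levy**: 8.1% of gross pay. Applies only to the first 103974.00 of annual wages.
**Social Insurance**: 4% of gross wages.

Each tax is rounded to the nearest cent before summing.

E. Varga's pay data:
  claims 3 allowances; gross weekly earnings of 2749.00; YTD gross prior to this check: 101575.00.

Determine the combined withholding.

1119.22

Regional Income Tax: taxable = 2749.00 − 3×84.00 = 2497.00
  245.54 + 32.61% × (2497.00 − 1400.00) = 245.54 + 32.61% × 1097.00 = 603.27
Training Fund Levy: 7.7% × 2749.00 = 211.67
Pension Levy: cap 103974.00 − YTD 101575.00 = 2399.00 subject; 8.1% × 2399.00 = 194.32
Social Insurance: 4% × 2749.00 = 109.96
Total: 603.27 + 211.67 + 194.32 + 109.96 = 1119.22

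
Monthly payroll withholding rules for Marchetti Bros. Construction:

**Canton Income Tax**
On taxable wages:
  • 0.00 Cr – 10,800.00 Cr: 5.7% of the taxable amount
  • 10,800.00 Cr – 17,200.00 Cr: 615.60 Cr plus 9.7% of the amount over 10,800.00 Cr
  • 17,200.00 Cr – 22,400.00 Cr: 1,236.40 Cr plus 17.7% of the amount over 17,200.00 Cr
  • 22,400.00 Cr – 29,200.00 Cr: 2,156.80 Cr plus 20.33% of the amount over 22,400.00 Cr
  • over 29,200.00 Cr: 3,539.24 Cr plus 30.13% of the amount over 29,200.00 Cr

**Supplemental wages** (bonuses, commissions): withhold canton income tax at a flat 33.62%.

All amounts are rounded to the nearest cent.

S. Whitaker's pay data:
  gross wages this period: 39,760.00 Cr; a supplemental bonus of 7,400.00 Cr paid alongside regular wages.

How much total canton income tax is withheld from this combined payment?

Canton Income Tax: taxable = 39,760.00 Cr
  3,539.24 Cr + 30.13% × (39,760.00 Cr − 29,200.00 Cr) = 3,539.24 Cr + 30.13% × 10,560.00 Cr = 6,720.97 Cr
Supplemental (33.62% flat on bonus): 33.62% × 7,400.00 Cr = 2,487.88 Cr
Total canton income tax: 6,720.97 Cr + 2,487.88 Cr = 9,208.85 Cr

9,208.85 Cr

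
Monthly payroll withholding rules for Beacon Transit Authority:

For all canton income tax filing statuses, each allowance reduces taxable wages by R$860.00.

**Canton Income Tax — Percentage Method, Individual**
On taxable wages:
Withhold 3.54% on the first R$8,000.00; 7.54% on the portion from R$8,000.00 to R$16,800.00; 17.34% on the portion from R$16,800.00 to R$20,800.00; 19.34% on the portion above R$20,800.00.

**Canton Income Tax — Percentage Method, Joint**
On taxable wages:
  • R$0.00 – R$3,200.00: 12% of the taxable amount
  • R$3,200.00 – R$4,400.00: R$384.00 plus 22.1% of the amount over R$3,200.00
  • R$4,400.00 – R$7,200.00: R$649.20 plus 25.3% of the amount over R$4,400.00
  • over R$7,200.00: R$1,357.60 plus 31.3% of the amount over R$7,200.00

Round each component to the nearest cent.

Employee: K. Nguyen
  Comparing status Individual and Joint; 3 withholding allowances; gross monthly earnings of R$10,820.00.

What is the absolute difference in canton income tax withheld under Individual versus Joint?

R$1,381.82

Canton Income Tax (Individual): taxable = R$10,820.00 − 3×R$860.00 = R$8,240.00
  R$283.20 + 7.54% × (R$8,240.00 − R$8,000.00) = R$283.20 + 7.54% × R$240.00 = R$301.30
Canton Income Tax (Joint): taxable = R$10,820.00 − 3×R$860.00 = R$8,240.00
  R$1,357.60 + 31.3% × (R$8,240.00 − R$7,200.00) = R$1,357.60 + 31.3% × R$1,040.00 = R$1,683.12
Difference: |R$301.30 − R$1,683.12| = R$1,381.82 (higher under Joint)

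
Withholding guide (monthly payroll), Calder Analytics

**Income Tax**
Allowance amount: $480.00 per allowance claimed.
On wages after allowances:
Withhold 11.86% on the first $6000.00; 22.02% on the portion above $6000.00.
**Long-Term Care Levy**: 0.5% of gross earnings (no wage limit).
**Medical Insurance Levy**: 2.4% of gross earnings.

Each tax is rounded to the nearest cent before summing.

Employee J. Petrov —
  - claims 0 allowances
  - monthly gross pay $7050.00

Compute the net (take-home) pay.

$5902.74

Income Tax: taxable = $7050.00
  $711.60 + 22.02% × ($7050.00 − $6000.00) = $711.60 + 22.02% × $1050.00 = $942.81
Long-Term Care Levy: 0.5% × $7050.00 = $35.25
Medical Insurance Levy: 2.4% × $7050.00 = $169.20
Total withheld: $942.81 + $35.25 + $169.20 = $1147.26
Net pay: $7050.00 − $1147.26 = $5902.74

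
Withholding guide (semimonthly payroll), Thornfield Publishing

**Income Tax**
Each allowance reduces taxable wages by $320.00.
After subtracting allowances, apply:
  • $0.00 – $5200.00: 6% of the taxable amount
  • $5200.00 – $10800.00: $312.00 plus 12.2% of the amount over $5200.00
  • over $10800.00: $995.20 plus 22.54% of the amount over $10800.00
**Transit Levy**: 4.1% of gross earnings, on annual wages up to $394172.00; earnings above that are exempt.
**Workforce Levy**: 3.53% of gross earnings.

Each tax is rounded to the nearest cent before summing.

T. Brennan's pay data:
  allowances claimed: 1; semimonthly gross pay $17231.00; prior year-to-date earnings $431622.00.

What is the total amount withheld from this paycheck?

$2980.87

Income Tax: taxable = $17231.00 − 1×$320.00 = $16911.00
  $995.20 + 22.54% × ($16911.00 − $10800.00) = $995.20 + 22.54% × $6111.00 = $2372.62
Transit Levy: YTD $431622.00 ≥ cap $394172.00 → $0.00
Workforce Levy: 3.53% × $17231.00 = $608.25
Total: $2372.62 + $0.00 + $608.25 = $2980.87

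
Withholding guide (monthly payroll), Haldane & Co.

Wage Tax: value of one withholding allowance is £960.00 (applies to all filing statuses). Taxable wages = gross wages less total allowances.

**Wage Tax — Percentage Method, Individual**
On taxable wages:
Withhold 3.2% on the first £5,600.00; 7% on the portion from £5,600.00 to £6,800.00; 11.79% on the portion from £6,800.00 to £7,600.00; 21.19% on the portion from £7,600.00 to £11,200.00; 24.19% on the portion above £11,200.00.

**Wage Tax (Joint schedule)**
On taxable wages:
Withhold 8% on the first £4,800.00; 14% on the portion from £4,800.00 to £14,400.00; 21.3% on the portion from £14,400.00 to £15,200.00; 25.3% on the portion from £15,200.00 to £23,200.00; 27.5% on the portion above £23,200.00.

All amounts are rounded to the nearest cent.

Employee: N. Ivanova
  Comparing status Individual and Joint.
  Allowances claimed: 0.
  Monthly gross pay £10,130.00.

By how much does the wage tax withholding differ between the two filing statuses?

Wage Tax (Individual): taxable = £10,130.00
  £357.52 + 21.19% × (£10,130.00 − £7,600.00) = £357.52 + 21.19% × £2,530.00 = £893.63
Wage Tax (Joint): taxable = £10,130.00
  £384.00 + 14% × (£10,130.00 − £4,800.00) = £384.00 + 14% × £5,330.00 = £1,130.20
Difference: |£893.63 − £1,130.20| = £236.57 (higher under Joint)

£236.57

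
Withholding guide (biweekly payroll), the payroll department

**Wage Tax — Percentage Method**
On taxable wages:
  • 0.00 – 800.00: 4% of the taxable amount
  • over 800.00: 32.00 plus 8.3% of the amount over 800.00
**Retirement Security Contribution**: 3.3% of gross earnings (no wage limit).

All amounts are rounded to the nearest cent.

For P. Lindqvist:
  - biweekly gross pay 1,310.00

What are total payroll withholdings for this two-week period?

117.56

Wage Tax: taxable = 1,310.00
  32.00 + 8.3% × (1,310.00 − 800.00) = 32.00 + 8.3% × 510.00 = 74.33
Retirement Security Contribution: 3.3% × 1,310.00 = 43.23
Total: 74.33 + 43.23 = 117.56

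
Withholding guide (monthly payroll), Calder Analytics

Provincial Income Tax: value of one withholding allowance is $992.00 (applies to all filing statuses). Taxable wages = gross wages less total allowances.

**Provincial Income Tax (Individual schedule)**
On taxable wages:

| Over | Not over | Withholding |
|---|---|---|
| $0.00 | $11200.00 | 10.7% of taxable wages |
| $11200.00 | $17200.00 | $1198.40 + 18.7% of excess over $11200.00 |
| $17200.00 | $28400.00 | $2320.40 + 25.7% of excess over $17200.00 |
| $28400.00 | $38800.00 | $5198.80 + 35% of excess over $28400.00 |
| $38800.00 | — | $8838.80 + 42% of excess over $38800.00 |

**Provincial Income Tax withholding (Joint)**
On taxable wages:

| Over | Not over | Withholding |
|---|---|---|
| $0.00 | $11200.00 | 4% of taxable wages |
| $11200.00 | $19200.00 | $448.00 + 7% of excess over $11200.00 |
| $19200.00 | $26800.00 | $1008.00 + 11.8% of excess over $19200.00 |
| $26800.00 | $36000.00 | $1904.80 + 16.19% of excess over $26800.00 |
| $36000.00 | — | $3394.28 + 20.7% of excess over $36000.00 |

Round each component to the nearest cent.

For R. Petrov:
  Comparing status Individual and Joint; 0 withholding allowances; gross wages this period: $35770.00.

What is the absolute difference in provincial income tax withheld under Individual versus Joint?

Provincial Income Tax (Individual): taxable = $35770.00
  $5198.80 + 35% × ($35770.00 − $28400.00) = $5198.80 + 35% × $7370.00 = $7778.30
Provincial Income Tax (Joint): taxable = $35770.00
  $1904.80 + 16.19% × ($35770.00 − $26800.00) = $1904.80 + 16.19% × $8970.00 = $3357.04
Difference: |$7778.30 − $3357.04| = $4421.26 (higher under Individual)

$4421.26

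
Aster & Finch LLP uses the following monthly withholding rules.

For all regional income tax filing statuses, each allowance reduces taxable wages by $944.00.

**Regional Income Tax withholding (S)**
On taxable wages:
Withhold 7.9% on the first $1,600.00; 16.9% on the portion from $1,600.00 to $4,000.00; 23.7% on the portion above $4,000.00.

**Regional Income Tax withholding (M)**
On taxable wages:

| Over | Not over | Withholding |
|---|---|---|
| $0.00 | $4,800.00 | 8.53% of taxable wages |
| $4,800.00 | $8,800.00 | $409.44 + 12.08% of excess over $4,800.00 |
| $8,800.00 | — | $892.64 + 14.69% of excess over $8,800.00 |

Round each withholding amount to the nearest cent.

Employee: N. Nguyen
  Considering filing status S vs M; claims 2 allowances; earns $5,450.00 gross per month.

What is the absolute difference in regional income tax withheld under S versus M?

Regional Income Tax (S): taxable = $5,450.00 − 2×$944.00 = $3,562.00
  $126.40 + 16.9% × ($3,562.00 − $1,600.00) = $126.40 + 16.9% × $1,962.00 = $457.98
Regional Income Tax (M): taxable = $5,450.00 − 2×$944.00 = $3,562.00
  8.53% × $3,562.00 = $303.84
Difference: |$457.98 − $303.84| = $154.14 (higher under S)

$154.14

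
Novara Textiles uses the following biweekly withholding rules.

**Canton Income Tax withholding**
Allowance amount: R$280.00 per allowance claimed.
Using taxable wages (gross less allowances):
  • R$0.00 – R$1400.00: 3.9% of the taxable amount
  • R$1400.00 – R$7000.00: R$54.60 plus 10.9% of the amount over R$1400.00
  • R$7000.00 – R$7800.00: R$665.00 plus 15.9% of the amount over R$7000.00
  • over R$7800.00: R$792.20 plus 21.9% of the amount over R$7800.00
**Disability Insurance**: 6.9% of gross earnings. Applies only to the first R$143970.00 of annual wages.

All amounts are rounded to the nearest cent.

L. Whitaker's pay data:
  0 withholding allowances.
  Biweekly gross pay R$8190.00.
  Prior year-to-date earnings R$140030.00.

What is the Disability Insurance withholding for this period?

Disability Insurance: cap R$143970.00 − YTD R$140030.00 = R$3940.00 subject; 6.9% × R$3940.00 = R$271.86

R$271.86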